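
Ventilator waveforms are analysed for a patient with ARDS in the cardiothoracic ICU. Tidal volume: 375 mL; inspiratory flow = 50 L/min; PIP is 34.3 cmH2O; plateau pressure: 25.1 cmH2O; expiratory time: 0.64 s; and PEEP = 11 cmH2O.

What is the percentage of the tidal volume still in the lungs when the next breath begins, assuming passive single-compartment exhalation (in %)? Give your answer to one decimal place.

Flow: 50 L/min ÷ 60 = 0.8333 L/s.
R = (PIP − Pplat)/V̇ = (34.3 − 25.1) / 0.8333 = 9.2/0.8333 = 11.04 cmH2O·s/L.
C = Vt/(Pplat − PEEP) = 375.0 / (25.1 − 11) = 375.0/14.1 = 26.596 mL/cmH2O.
τ = R × C = 11.04 × 0.0266 L/cmH2O = 0.2937 s.
Fraction remaining at end-expiration = e^(−Te/τ) = e^(−0.64/0.2937) = 0.1131 → 11.31%.

11.3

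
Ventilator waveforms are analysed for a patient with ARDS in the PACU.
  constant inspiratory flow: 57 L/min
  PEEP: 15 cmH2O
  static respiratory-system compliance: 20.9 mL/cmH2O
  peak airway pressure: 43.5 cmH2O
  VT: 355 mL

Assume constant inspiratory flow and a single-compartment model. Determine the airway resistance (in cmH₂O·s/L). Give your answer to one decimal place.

12.1

Flow: 57 L/min ÷ 60 = 0.95 L/s.
Equation of motion (constant flow): PIP = Vt/C + R·V̇ + PEEP.
R·V̇ = PIP − Vt/C − PEEP = 43.5 − 355/20.9 − 15 = 43.5 − 16.986 − 15 = 11.514 cmH2O.
R = 11.514 / 0.95 = 12.12 cmH2O·s/L.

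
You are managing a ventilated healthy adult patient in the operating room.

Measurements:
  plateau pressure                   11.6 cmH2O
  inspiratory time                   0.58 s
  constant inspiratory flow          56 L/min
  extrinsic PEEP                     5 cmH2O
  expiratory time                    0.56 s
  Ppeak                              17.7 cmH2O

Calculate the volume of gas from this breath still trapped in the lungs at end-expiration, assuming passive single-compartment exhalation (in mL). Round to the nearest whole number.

190

Flow: 56 L/min ÷ 60 = 0.9333 L/s.
Vt = flow × Ti = 0.9333 L/s × 0.58 s × 1000 mL/L = 541.31 mL.
R = (PIP − Pplat)/V̇ = (17.7 − 11.6) / 0.9333 = 6.1/0.9333 = 6.536 cmH2O·s/L.
C = Vt/(Pplat − PEEP) = 541.31 / (11.6 − 5) = 541.31/6.6 = 82.017 mL/cmH2O.
τ = R × C = 6.536 × 0.08202 L/cmH2O = 0.5361 s.
Fraction remaining = e^(−Te/τ) = e^(−0.56/0.5361) = 0.3518.
Trapped volume = 541.31 × 0.3518 = 190.43 mL.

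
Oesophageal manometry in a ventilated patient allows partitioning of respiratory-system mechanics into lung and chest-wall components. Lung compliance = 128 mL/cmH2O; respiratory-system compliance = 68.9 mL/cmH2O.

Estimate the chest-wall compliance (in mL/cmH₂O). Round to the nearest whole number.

1/Ccw = 1/Crs − 1/CL.
1/Ccw = 1/68.9 − 1/128 = 0.006701.
Ccw = 149.23 mL/cmH2O.

149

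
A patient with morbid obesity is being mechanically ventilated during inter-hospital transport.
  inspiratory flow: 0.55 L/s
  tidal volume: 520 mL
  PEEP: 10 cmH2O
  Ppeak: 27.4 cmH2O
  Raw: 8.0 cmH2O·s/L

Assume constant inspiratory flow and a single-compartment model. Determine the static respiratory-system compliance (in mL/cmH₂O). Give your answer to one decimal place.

Equation of motion (constant flow): PIP = Vt/C + R·V̇ + PEEP.
Vt/C = PIP − R·V̇ − PEEP = 27.4 − 8.0×0.55 − 10 = 27.4 − 4.4 − 10 = 13.0 cmH2O.
C = Vt / 13.0 = 520 / 13.0 = 40.0 mL/cmH2O.

40.0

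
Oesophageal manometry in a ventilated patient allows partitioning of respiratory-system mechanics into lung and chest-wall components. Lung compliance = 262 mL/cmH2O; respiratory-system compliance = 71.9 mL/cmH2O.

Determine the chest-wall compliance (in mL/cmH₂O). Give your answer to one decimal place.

1/Ccw = 1/Crs − 1/CL.
1/Ccw = 1/71.9 − 1/262 = 0.01009.
Ccw = 99.108 mL/cmH2O.

99.1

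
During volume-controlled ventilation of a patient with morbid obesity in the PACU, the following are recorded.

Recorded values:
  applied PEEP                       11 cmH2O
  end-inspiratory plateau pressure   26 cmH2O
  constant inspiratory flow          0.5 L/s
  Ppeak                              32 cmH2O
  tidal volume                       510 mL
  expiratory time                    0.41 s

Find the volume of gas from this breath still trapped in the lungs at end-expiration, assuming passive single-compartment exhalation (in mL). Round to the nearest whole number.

187

R = (PIP − Pplat)/V̇ = (32 − 26) / 0.5 = 6.0/0.5 = 12.0 cmH2O·s/L.
C = Vt/(Pplat − PEEP) = 510.0 / (26 − 11) = 510.0/15.0 = 34.0 mL/cmH2O.
τ = R × C = 12.0 × 0.034 L/cmH2O = 0.408 s.
Fraction remaining = e^(−Te/τ) = e^(−0.41/0.408) = 0.3661.
Trapped volume = 510.0 × 0.3661 = 186.71 mL.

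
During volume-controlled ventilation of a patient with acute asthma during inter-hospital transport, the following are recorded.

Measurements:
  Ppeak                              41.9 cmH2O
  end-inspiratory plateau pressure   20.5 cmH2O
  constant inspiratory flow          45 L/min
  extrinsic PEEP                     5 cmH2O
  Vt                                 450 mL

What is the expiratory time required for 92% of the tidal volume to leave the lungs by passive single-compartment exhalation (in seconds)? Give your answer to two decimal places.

2.09

Flow: 45 L/min ÷ 60 = 0.75 L/s.
R = (PIP − Pplat)/V̇ = (41.9 − 20.5) / 0.75 = 21.4/0.75 = 28.533 cmH2O·s/L.
C = Vt/(Pplat − PEEP) = 450.0 / (20.5 − 5) = 450.0/15.5 = 29.032 mL/cmH2O.
τ = R × C = 28.533 × 0.02903 L/cmH2O = 0.8283 s.
t = −τ·ln(1 − 0.92) = −0.8283·ln(0.08) = 2.092 s.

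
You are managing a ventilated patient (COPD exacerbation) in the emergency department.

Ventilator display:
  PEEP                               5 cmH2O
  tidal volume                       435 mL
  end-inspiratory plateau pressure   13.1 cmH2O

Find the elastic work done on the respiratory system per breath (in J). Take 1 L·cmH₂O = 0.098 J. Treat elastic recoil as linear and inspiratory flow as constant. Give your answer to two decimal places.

0.17

Elastic work ≈ ½ × (Pplat − PEEP) × Vt = 0.5 × (13.1 − 5) × 0.435 L = 0.5 × 8.1 × 0.435 = 1.762 L·cmH2O.
× 0.098 J/(L·cmH2O) → 0.1727 J.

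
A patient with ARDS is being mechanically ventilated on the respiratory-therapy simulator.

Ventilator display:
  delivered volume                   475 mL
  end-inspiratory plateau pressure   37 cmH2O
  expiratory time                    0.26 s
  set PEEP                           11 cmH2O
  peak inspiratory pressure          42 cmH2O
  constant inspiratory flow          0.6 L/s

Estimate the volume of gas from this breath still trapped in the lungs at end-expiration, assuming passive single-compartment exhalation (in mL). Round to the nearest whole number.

86

R = (PIP − Pplat)/V̇ = (42 − 37) / 0.6 = 5.0/0.6 = 8.333 cmH2O·s/L.
C = Vt/(Pplat − PEEP) = 475.0 / (37 − 11) = 475.0/26.0 = 18.269 mL/cmH2O.
τ = R × C = 8.333 × 0.01827 L/cmH2O = 0.1522 s.
Fraction remaining = e^(−Te/τ) = e^(−0.26/0.1522) = 0.1812.
Trapped volume = 475.0 × 0.1812 = 86.07 mL.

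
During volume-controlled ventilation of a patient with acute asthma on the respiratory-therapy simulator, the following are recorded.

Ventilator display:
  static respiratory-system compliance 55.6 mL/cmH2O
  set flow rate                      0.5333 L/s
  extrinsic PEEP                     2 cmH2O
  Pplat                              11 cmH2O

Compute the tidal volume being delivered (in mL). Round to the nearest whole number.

Vt = Cstat × (Pplat − PEEP) = 55.6 × (11 − 2) = 55.6 × 9.0 = 500.4 mL.

500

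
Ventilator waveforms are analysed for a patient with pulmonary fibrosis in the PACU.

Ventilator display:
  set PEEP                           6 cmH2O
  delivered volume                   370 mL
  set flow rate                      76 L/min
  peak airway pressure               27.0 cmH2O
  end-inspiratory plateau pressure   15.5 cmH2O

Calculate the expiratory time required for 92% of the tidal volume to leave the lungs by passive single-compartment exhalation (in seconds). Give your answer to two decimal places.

Flow: 76 L/min ÷ 60 = 1.2667 L/s.
R = (PIP − Pplat)/V̇ = (27.0 − 15.5) / 1.2667 = 11.5/1.2667 = 9.079 cmH2O·s/L.
C = Vt/(Pplat − PEEP) = 370.0 / (15.5 − 6) = 370.0/9.5 = 38.947 mL/cmH2O.
τ = R × C = 9.079 × 0.03895 L/cmH2O = 0.3536 s.
t = −τ·ln(1 − 0.92) = −0.3536·ln(0.08) = 0.8931 s.

0.89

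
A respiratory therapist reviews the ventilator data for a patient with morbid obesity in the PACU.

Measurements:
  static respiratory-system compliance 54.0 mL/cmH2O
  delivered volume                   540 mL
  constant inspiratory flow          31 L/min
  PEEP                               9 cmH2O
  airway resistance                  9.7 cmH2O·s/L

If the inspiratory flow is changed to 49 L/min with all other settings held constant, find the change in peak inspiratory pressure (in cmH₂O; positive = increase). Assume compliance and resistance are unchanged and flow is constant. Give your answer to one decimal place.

2.9

Flow: 31 L/min ÷ 60 = 0.5167 L/s.
New flow: 49 L/min ÷ 60 = 0.8167 L/s.
PIP = Vt/C + R·V̇ + PEEP (constant-flow equation of motion).
Only the resistive term changes: ΔPIP = R × ΔV̇ = 9.7 × (0.8167 − 0.5167) = 9.7 × 0.3 = 2.91 cmH2O.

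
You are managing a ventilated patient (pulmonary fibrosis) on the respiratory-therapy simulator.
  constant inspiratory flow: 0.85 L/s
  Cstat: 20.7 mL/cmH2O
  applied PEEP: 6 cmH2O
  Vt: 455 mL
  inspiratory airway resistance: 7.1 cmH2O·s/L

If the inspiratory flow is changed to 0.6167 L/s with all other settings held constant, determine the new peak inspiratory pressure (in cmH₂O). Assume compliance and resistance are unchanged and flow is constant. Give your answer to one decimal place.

32.4

PIP = Vt/C + R·V̇ + PEEP (constant-flow equation of motion).
Only the resistive term changes: ΔPIP = R × ΔV̇ = 7.1 × (0.6167 − 0.85) = 7.1 × -0.2333 = -1.656 cmH2O.
Original PIP = 455/20.7 + 7.1×0.85 + 6 = 34.016 cmH2O; new PIP = 34.016 + (-1.656) = 32.36 cmH2O.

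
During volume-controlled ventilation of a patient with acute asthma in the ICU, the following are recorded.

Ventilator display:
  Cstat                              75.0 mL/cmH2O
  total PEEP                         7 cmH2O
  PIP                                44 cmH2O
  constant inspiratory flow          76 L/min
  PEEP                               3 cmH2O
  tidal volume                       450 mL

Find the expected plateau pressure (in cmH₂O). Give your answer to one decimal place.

13.0

End-expiratory occlusion gives total PEEP = 7 cmH2O (intrinsic PEEP = 7 − 3 = 4). Use total PEEP for the elastic gradient.
Pplat = PEEPtotal + Vt / Cstat = 7 + 450 / 75.0 = 7 + 6.0 = 13.0 cmH2O.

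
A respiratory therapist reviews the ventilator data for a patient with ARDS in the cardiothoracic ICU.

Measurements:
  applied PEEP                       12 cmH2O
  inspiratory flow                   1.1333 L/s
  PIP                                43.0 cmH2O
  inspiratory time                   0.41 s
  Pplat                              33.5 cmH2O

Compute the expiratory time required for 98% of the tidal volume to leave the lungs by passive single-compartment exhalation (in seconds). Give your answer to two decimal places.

Vt = flow × Ti = 1.1333 L/s × 0.41 s × 1000 mL/L = 464.65 mL.
R = (PIP − Pplat)/V̇ = (43.0 − 33.5) / 1.1333 = 9.5/1.1333 = 8.383 cmH2O·s/L.
C = Vt/(Pplat − PEEP) = 464.65 / (33.5 − 12) = 464.65/21.5 = 21.612 mL/cmH2O.
τ = R × C = 8.383 × 0.02161 L/cmH2O = 0.1812 s.
t = −τ·ln(1 − 0.98) = −0.1812·ln(0.02) = 0.7089 s.

0.71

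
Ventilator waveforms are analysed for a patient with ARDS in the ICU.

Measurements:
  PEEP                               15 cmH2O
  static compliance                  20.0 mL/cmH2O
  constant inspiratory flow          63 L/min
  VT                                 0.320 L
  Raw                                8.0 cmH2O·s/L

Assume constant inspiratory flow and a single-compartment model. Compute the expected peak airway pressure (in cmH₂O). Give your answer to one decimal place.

Flow: 63 L/min ÷ 60 = 1.05 L/s.
Equation of motion (constant flow): PIP = Vt/C + R·V̇ + PEEP.
PIP = 320/20.0 + 8.0×1.05 + 15 = 16.0 + 8.4 + 15 = 39.4 cmH2O.

39.4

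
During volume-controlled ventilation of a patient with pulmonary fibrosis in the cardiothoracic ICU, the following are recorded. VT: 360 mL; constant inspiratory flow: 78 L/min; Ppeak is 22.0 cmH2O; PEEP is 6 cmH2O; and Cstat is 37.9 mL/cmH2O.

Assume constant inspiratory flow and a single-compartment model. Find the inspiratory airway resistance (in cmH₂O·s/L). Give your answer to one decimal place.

Flow: 78 L/min ÷ 60 = 1.3 L/s.
Equation of motion (constant flow): PIP = Vt/C + R·V̇ + PEEP.
R·V̇ = PIP − Vt/C − PEEP = 22.0 − 360/37.9 − 6 = 22.0 − 9.499 − 6 = 6.501 cmH2O.
R = 6.501 / 1.3 = 5.001 cmH2O·s/L.

5.0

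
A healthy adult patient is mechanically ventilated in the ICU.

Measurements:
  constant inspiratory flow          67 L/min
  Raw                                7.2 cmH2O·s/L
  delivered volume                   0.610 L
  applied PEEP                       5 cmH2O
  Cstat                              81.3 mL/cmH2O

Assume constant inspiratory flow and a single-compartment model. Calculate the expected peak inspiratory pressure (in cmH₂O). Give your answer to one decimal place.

Flow: 67 L/min ÷ 60 = 1.1167 L/s.
Equation of motion (constant flow): PIP = Vt/C + R·V̇ + PEEP.
PIP = 610/81.3 + 7.2×1.1167 + 5 = 7.503 + 8.04 + 5 = 20.543 cmH2O.

20.5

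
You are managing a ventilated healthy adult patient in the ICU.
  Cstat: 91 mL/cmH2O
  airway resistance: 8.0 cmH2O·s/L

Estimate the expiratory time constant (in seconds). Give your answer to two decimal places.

0.73

τ = R × C = 8.0 × 91 mL/cmH2O = 8.0 × 0.091 L/cmH2O = 0.728 s.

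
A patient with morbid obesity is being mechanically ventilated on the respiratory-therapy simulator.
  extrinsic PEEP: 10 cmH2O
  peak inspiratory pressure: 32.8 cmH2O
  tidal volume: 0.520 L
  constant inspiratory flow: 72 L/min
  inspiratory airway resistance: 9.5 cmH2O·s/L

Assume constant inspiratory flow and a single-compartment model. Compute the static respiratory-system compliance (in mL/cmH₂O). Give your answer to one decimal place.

45.6

Flow: 72 L/min ÷ 60 = 1.2 L/s.
Equation of motion (constant flow): PIP = Vt/C + R·V̇ + PEEP.
Vt/C = PIP − R·V̇ − PEEP = 32.8 − 9.5×1.2 − 10 = 32.8 − 11.4 − 10 = 11.4 cmH2O.
C = Vt / 11.4 = 520 / 11.4 = 45.614 mL/cmH2O.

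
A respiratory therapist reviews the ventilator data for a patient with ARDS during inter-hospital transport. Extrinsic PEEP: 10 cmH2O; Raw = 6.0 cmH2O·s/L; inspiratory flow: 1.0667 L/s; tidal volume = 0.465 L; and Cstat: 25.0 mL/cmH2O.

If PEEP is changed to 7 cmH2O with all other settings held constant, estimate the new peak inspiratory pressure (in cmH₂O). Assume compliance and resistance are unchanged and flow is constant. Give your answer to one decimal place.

PIP = Vt/C + R·V̇ + PEEP (constant-flow equation of motion).
Only the baseline term changes: ΔPIP = ΔPEEP = 7 − 10 = -3.0 cmH2O.
Original PIP = 465/25.0 + 6.0×1.0667 + 10 = 35.0 cmH2O; new PIP = 35.0 + (-3.0) = 32.0 cmH2O.

32.0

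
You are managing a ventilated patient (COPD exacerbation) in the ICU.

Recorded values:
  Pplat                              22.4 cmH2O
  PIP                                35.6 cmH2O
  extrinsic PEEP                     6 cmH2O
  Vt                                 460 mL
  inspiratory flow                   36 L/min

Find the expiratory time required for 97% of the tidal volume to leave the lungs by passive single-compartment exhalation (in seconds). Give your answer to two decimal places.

Flow: 36 L/min ÷ 60 = 0.6 L/s.
R = (PIP − Pplat)/V̇ = (35.6 − 22.4) / 0.6 = 13.2/0.6 = 22.0 cmH2O·s/L.
C = Vt/(Pplat − PEEP) = 460.0 / (22.4 − 6) = 460.0/16.4 = 28.049 mL/cmH2O.
τ = R × C = 22.0 × 0.02805 L/cmH2O = 0.6171 s.
t = −τ·ln(1 − 0.97) = −0.6171·ln(0.03) = 2.164 s.

2.16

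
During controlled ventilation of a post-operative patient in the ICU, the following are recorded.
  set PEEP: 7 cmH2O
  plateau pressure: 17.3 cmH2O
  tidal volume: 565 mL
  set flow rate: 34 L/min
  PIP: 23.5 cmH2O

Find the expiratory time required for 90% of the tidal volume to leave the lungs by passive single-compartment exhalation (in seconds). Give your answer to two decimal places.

1.38

Flow: 34 L/min ÷ 60 = 0.5667 L/s.
R = (PIP − Pplat)/V̇ = (23.5 − 17.3) / 0.5667 = 6.2/0.5667 = 10.941 cmH2O·s/L.
C = Vt/(Pplat − PEEP) = 565.0 / (17.3 − 7) = 565.0/10.3 = 54.854 mL/cmH2O.
τ = R × C = 10.941 × 0.05485 L/cmH2O = 0.6001 s.
t = −τ·ln(1 − 0.90) = −0.6001·ln(0.1) = 1.382 s.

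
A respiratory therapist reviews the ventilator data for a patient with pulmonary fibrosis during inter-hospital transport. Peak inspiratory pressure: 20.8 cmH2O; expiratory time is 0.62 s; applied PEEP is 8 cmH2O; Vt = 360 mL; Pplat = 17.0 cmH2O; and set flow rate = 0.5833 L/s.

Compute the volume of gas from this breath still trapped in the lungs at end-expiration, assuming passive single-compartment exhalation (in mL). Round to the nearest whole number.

33

R = (PIP − Pplat)/V̇ = (20.8 − 17.0) / 0.5833 = 3.8/0.5833 = 6.515 cmH2O·s/L.
C = Vt/(Pplat − PEEP) = 360.0 / (17.0 − 8) = 360.0/9.0 = 40.0 mL/cmH2O.
τ = R × C = 6.515 × 0.04 L/cmH2O = 0.2606 s.
Fraction remaining = e^(−Te/τ) = e^(−0.62/0.2606) = 0.09263.
Trapped volume = 360.0 × 0.09263 = 33.347 mL.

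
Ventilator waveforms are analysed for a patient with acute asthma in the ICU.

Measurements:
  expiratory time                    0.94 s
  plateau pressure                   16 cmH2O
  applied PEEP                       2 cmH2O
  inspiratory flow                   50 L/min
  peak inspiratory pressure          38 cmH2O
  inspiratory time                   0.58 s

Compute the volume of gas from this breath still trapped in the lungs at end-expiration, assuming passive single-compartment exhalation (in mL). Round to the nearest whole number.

Flow: 50 L/min ÷ 60 = 0.8333 L/s.
Vt = flow × Ti = 0.8333 L/s × 0.58 s × 1000 mL/L = 483.31 mL.
R = (PIP − Pplat)/V̇ = (38 − 16) / 0.8333 = 22.0/0.8333 = 26.401 cmH2O·s/L.
C = Vt/(Pplat − PEEP) = 483.31 / (16 − 2) = 483.31/14.0 = 34.522 mL/cmH2O.
τ = R × C = 26.401 × 0.03452 L/cmH2O = 0.9114 s.
Fraction remaining = e^(−Te/τ) = e^(−0.94/0.9114) = 0.3565.
Trapped volume = 483.31 × 0.3565 = 172.3 mL.

172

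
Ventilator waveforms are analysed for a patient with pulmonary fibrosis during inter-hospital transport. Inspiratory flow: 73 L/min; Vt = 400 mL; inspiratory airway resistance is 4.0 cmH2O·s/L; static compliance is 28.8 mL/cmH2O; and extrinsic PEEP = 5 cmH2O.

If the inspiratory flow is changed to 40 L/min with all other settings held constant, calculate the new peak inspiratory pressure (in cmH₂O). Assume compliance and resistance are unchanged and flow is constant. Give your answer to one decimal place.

21.6

Flow: 73 L/min ÷ 60 = 1.2167 L/s.
New flow: 40 L/min ÷ 60 = 0.6667 L/s.
PIP = Vt/C + R·V̇ + PEEP (constant-flow equation of motion).
Only the resistive term changes: ΔPIP = R × ΔV̇ = 4.0 × (0.6667 − 1.2167) = 4.0 × -0.55 = -2.2 cmH2O.
Original PIP = 400/28.8 + 4.0×1.2167 + 5 = 23.756 cmH2O; new PIP = 23.756 + (-2.2) = 21.556 cmH2O.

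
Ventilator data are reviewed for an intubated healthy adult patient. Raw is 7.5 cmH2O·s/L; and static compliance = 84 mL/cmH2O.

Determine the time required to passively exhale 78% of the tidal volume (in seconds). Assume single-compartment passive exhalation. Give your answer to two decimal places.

τ = R × C = 7.5 × 84 mL/cmH2O = 7.5 × 0.084 L/cmH2O = 0.63 s.
Exhaled fraction f = 1 − e^(−t/τ) → t = −τ·ln(1 − f) = −0.63·ln(0.22) = 0.9539 s.

0.95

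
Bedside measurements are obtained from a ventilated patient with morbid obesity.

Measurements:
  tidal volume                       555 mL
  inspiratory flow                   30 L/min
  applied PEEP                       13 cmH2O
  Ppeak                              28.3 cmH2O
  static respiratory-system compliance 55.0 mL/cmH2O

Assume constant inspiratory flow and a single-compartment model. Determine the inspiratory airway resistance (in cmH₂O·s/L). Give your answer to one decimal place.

Flow: 30 L/min ÷ 60 = 0.5 L/s.
Equation of motion (constant flow): PIP = Vt/C + R·V̇ + PEEP.
R·V̇ = PIP − Vt/C − PEEP = 28.3 − 555/55.0 − 13 = 28.3 − 10.091 − 13 = 5.209 cmH2O.
R = 5.209 / 0.5 = 10.418 cmH2O·s/L.

10.4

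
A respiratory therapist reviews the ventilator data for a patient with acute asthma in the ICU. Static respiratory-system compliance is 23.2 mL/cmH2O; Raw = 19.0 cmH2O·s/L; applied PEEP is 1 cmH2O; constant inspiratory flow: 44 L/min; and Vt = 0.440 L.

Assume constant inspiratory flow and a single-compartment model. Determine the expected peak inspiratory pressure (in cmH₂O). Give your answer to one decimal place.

33.9

Flow: 44 L/min ÷ 60 = 0.7333 L/s.
Equation of motion (constant flow): PIP = Vt/C + R·V̇ + PEEP.
PIP = 440/23.2 + 19.0×0.7333 + 1 = 18.966 + 13.933 + 1 = 33.899 cmH2O.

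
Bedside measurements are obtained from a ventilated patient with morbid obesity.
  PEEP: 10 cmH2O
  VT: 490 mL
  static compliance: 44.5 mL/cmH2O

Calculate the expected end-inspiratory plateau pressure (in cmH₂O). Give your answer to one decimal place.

Pplat = PEEP + Vt / Cstat = 10 + 490 / 44.5 = 10 + 11.011 = 21.011 cmH2O.

21.0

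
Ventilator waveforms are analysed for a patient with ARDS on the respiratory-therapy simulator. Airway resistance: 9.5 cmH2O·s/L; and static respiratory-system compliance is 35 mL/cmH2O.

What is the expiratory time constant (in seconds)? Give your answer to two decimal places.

0.33

τ = R × C = 9.5 × 35 mL/cmH2O = 9.5 × 0.035 L/cmH2O = 0.3325 s.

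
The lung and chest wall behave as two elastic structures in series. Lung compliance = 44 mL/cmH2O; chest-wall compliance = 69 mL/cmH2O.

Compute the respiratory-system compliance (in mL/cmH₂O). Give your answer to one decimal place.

Lung and chest wall are elastances in series: 1/Crs = 1/CL + 1/Ccw.
1/Crs = 1/44 + 1/69 = 0.03722.
Crs = 26.867 mL/cmH2O.

26.9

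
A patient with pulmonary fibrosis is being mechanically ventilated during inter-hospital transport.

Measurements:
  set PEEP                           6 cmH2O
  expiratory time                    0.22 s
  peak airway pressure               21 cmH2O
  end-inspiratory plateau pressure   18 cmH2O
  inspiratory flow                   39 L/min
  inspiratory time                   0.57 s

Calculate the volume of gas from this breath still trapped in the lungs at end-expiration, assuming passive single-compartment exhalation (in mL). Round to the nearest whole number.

79

Flow: 39 L/min ÷ 60 = 0.65 L/s.
Vt = flow × Ti = 0.65 L/s × 0.57 s × 1000 mL/L = 370.5 mL.
R = (PIP − Pplat)/V̇ = (21 − 18) / 0.65 = 3.0/0.65 = 4.615 cmH2O·s/L.
C = Vt/(Pplat − PEEP) = 370.5 / (18 − 6) = 370.5/12.0 = 30.875 mL/cmH2O.
τ = R × C = 4.615 × 0.03088 L/cmH2O = 0.1425 s.
Fraction remaining = e^(−Te/τ) = e^(−0.22/0.1425) = 0.2136.
Trapped volume = 370.5 × 0.2136 = 79.139 mL.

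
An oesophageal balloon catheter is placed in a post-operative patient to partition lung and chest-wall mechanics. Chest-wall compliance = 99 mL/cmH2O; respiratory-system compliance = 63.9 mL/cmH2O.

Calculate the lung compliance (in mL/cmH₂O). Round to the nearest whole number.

1/CL = 1/Crs − 1/Ccw.
1/CL = 1/63.9 − 1/99 = 0.005548.
CL = 180.25 mL/cmH2O.

180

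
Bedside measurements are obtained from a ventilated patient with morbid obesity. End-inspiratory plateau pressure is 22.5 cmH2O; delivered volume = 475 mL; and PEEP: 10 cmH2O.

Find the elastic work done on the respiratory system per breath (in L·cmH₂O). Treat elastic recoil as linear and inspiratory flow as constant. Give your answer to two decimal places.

2.97

Elastic work ≈ ½ × (Pplat − PEEP) × Vt = 0.5 × (22.5 − 10) × 0.475 L = 0.5 × 12.5 × 0.475 = 2.969 L·cmH2O.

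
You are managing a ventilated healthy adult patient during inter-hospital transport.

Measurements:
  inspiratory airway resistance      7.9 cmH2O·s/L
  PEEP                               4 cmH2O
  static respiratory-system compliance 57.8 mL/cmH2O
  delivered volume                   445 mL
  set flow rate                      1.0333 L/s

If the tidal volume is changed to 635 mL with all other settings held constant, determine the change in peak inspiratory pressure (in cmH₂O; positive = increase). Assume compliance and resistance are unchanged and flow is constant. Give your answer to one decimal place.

PIP = Vt/C + R·V̇ + PEEP (constant-flow equation of motion).
Only the elastic term changes: ΔPIP = ΔVt / C = (635 − 445) / 57.8 = 3.287 cmH2O.

3.3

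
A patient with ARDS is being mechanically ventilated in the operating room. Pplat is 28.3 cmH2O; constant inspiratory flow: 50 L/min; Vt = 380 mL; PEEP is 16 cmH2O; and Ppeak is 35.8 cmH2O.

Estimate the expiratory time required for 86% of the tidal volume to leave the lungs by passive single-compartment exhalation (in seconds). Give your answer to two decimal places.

0.55

Flow: 50 L/min ÷ 60 = 0.8333 L/s.
R = (PIP − Pplat)/V̇ = (35.8 − 28.3) / 0.8333 = 7.5/0.8333 = 9.0 cmH2O·s/L.
C = Vt/(Pplat − PEEP) = 380.0 / (28.3 − 16) = 380.0/12.3 = 30.894 mL/cmH2O.
τ = R × C = 9.0 × 0.03089 L/cmH2O = 0.278 s.
t = −τ·ln(1 − 0.86) = −0.278·ln(0.14) = 0.5466 s.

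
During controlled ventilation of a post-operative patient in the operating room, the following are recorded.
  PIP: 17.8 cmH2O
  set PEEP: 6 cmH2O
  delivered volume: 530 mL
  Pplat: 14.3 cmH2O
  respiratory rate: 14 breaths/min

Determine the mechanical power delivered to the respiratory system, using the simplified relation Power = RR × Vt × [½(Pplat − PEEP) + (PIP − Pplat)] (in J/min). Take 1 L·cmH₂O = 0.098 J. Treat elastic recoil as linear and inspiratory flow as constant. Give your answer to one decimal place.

5.6

Per-breath work = Vt × [½(Pplat−PEEP) + (PIP−Pplat)] = 0.530 × [0.5×8.3 + 3.5] = 0.530 × 7.65 = 4.055 L·cmH2O.
Power = 14 × 4.055 = 56.77 L·cmH2O/min.
× 0.098 J/(L·cmH2O) → 5.563 J/min.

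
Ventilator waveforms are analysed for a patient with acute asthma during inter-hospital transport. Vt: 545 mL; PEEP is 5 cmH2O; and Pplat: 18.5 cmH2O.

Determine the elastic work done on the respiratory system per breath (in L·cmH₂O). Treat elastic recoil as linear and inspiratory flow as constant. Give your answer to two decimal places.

Elastic work ≈ ½ × (Pplat − PEEP) × Vt = 0.5 × (18.5 − 5) × 0.545 L = 0.5 × 13.5 × 0.545 = 3.679 L·cmH2O.

3.68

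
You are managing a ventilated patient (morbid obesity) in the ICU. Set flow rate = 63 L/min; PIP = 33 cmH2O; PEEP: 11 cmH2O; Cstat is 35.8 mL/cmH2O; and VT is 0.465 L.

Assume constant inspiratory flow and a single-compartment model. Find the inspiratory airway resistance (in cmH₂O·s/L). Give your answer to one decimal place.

Flow: 63 L/min ÷ 60 = 1.05 L/s.
Equation of motion (constant flow): PIP = Vt/C + R·V̇ + PEEP.
R·V̇ = PIP − Vt/C − PEEP = 33 − 465/35.8 − 11 = 33 − 12.989 − 11 = 9.011 cmH2O.
R = 9.011 / 1.05 = 8.582 cmH2O·s/L.

8.6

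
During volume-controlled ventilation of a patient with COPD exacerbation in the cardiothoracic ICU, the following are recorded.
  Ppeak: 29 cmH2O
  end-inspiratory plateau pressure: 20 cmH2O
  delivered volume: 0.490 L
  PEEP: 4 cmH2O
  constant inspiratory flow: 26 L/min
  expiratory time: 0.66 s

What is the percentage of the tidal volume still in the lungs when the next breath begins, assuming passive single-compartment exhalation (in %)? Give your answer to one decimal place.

Flow: 26 L/min ÷ 60 = 0.4333 L/s.
R = (PIP − Pplat)/V̇ = (29 − 20) / 0.4333 = 9.0/0.4333 = 20.771 cmH2O·s/L.
C = Vt/(Pplat − PEEP) = 490.0 / (20 − 4) = 490.0/16.0 = 30.625 mL/cmH2O.
τ = R × C = 20.771 × 0.03063 L/cmH2O = 0.6362 s.
Fraction remaining at end-expiration = e^(−Te/τ) = e^(−0.66/0.6362) = 0.3544 → 35.44%.

35.4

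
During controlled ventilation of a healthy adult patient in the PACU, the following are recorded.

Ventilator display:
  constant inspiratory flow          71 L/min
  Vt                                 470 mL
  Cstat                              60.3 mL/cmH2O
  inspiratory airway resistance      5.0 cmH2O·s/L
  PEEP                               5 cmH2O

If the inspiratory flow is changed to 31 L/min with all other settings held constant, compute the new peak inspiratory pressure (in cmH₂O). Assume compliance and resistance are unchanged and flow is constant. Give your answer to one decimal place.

15.4

Flow: 71 L/min ÷ 60 = 1.1833 L/s.
New flow: 31 L/min ÷ 60 = 0.5167 L/s.
PIP = Vt/C + R·V̇ + PEEP (constant-flow equation of motion).
Only the resistive term changes: ΔPIP = R × ΔV̇ = 5.0 × (0.5167 − 1.1833) = 5.0 × -0.6666 = -3.333 cmH2O.
Original PIP = 470/60.3 + 5.0×1.1833 + 5 = 18.711 cmH2O; new PIP = 18.711 + (-3.333) = 15.378 cmH2O.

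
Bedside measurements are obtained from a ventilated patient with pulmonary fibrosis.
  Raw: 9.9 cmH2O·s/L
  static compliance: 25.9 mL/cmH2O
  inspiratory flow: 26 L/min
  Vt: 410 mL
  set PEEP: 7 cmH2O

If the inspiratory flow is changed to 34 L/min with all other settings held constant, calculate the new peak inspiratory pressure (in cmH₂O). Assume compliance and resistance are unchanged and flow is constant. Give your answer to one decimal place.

Flow: 26 L/min ÷ 60 = 0.4333 L/s.
New flow: 34 L/min ÷ 60 = 0.5667 L/s.
PIP = Vt/C + R·V̇ + PEEP (constant-flow equation of motion).
Only the resistive term changes: ΔPIP = R × ΔV̇ = 9.9 × (0.5667 − 0.4333) = 9.9 × 0.1334 = 1.321 cmH2O.
Original PIP = 410/25.9 + 9.9×0.4333 + 7 = 27.12 cmH2O; new PIP = 27.12 + (1.321) = 28.441 cmH2O.

28.4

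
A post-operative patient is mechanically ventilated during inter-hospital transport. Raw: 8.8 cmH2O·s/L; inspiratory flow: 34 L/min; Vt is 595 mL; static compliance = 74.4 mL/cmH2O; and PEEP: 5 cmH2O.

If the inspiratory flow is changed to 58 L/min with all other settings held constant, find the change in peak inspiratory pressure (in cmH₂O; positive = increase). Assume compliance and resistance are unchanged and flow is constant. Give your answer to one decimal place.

Flow: 34 L/min ÷ 60 = 0.5667 L/s.
New flow: 58 L/min ÷ 60 = 0.9667 L/s.
PIP = Vt/C + R·V̇ + PEEP (constant-flow equation of motion).
Only the resistive term changes: ΔPIP = R × ΔV̇ = 8.8 × (0.9667 − 0.5667) = 8.8 × 0.4 = 3.52 cmH2O.

3.5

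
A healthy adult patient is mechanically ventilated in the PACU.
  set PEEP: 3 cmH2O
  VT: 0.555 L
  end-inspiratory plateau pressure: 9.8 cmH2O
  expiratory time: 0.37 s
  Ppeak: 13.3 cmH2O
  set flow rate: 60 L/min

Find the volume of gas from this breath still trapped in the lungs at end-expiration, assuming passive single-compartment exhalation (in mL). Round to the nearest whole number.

152

Flow: 60 L/min ÷ 60 = 1 L/s.
R = (PIP − Pplat)/V̇ = (13.3 − 9.8) / 1 = 3.5/1 = 3.5 cmH2O·s/L.
C = Vt/(Pplat − PEEP) = 555.0 / (9.8 − 3) = 555.0/6.8 = 81.618 mL/cmH2O.
τ = R × C = 3.5 × 0.08162 L/cmH2O = 0.2857 s.
Fraction remaining = e^(−Te/τ) = e^(−0.37/0.2857) = 0.2739.
Trapped volume = 555.0 × 0.2739 = 152.01 mL.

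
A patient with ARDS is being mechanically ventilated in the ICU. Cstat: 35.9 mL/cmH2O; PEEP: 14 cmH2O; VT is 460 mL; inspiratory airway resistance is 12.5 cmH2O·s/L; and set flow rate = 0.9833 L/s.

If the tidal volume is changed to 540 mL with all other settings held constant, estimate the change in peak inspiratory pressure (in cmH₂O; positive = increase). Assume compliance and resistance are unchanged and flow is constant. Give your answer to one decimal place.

2.2

PIP = Vt/C + R·V̇ + PEEP (constant-flow equation of motion).
Only the elastic term changes: ΔPIP = ΔVt / C = (540 − 460) / 35.9 = 2.228 cmH2O.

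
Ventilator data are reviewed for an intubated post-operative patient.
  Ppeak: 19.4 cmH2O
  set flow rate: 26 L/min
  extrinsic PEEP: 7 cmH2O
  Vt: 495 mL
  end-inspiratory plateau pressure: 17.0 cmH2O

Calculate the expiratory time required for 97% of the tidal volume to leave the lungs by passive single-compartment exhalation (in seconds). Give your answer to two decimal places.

0.96

Flow: 26 L/min ÷ 60 = 0.4333 L/s.
R = (PIP − Pplat)/V̇ = (19.4 − 17.0) / 0.4333 = 2.4/0.4333 = 5.539 cmH2O·s/L.
C = Vt/(Pplat − PEEP) = 495.0 / (17.0 − 7) = 495.0/10.0 = 49.5 mL/cmH2O.
τ = R × C = 5.539 × 0.0495 L/cmH2O = 0.2742 s.
t = −τ·ln(1 − 0.97) = −0.2742·ln(0.03) = 0.9615 s.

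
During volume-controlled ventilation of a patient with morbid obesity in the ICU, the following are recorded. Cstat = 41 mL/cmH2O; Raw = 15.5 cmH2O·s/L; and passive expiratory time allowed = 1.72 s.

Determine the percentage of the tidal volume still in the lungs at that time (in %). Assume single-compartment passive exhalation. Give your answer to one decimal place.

τ = R × C = 15.5 × 41 mL/cmH2O = 15.5 × 0.041 L/cmH2O = 0.6355 s.
Passive exhalation: V(t)/V₀ = e^(−t/τ) = e^(−1.72/0.6355) = 0.06677.
Fraction remaining = 0.06677 → 6.677%.

6.7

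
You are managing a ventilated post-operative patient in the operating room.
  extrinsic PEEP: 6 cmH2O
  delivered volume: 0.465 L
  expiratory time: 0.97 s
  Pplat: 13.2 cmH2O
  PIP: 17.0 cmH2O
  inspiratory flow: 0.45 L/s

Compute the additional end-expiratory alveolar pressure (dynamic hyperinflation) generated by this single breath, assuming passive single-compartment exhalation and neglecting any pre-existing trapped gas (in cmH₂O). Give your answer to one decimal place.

1.2

R = (PIP − Pplat)/V̇ = (17.0 − 13.2) / 0.45 = 3.8/0.45 = 8.444 cmH2O·s/L.
C = Vt/(Pplat − PEEP) = 465.0 / (13.2 − 6) = 465.0/7.2 = 64.583 mL/cmH2O.
τ = R × C = 8.444 × 0.06458 L/cmH2O = 0.5453 s.
Fraction remaining = e^(−Te/τ) = e^(−0.97/0.5453) = 0.1688; trapped volume = 465.0 × 0.1688 = 78.492 mL.
Additional alveolar pressure from trapping ≈ V_trapped / C = 78.492 / 64.583 = 1.215 cmH2O.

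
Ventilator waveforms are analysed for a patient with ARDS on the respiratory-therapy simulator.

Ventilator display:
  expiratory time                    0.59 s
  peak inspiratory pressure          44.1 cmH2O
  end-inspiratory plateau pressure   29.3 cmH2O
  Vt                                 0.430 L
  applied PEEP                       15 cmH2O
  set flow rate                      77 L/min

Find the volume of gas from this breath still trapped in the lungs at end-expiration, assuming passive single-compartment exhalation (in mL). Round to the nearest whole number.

78

Flow: 77 L/min ÷ 60 = 1.2833 L/s.
R = (PIP − Pplat)/V̇ = (44.1 − 29.3) / 1.2833 = 14.8/1.2833 = 11.533 cmH2O·s/L.
C = Vt/(Pplat − PEEP) = 430.0 / (29.3 − 15) = 430.0/14.3 = 30.07 mL/cmH2O.
τ = R × C = 11.533 × 0.03007 L/cmH2O = 0.3468 s.
Fraction remaining = e^(−Te/τ) = e^(−0.59/0.3468) = 0.1825.
Trapped volume = 430.0 × 0.1825 = 78.475 mL.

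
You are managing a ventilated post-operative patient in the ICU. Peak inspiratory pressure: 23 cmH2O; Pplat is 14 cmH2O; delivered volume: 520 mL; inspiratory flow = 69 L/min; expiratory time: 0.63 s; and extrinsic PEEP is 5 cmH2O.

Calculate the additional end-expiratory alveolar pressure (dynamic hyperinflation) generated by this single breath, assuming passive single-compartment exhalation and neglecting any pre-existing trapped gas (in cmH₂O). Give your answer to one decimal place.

2.2

Flow: 69 L/min ÷ 60 = 1.15 L/s.
R = (PIP − Pplat)/V̇ = (23 − 14) / 1.15 = 9.0/1.15 = 7.826 cmH2O·s/L.
C = Vt/(Pplat − PEEP) = 520.0 / (14 − 5) = 520.0/9.0 = 57.778 mL/cmH2O.
τ = R × C = 7.826 × 0.05778 L/cmH2O = 0.4522 s.
Fraction remaining = e^(−Te/τ) = e^(−0.63/0.4522) = 0.2483; trapped volume = 520.0 × 0.2483 = 129.12 mL.
Additional alveolar pressure from trapping ≈ V_trapped / C = 129.12 / 57.778 = 2.235 cmH2O.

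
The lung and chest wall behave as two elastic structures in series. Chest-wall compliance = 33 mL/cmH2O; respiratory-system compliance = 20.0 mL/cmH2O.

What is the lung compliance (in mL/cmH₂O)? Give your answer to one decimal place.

1/CL = 1/Crs − 1/Ccw.
1/CL = 1/20.0 − 1/33 = 0.0197.
CL = 50.761 mL/cmH2O.

50.8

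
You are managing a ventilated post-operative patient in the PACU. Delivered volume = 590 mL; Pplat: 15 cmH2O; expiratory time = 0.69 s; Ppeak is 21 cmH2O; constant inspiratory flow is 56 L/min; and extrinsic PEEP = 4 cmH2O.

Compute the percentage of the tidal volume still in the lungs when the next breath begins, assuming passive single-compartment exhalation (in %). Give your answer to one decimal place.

13.5

Flow: 56 L/min ÷ 60 = 0.9333 L/s.
R = (PIP − Pplat)/V̇ = (21 − 15) / 0.9333 = 6.0/0.9333 = 6.429 cmH2O·s/L.
C = Vt/(Pplat − PEEP) = 590.0 / (15 − 4) = 590.0/11.0 = 53.636 mL/cmH2O.
τ = R × C = 6.429 × 0.05364 L/cmH2O = 0.3449 s.
Fraction remaining at end-expiration = e^(−Te/τ) = e^(−0.69/0.3449) = 0.1353 → 13.53%.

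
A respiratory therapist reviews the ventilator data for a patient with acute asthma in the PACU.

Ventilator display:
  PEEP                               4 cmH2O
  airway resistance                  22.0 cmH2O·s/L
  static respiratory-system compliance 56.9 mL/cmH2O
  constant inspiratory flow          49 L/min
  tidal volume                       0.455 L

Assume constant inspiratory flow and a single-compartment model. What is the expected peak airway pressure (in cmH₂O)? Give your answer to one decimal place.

Flow: 49 L/min ÷ 60 = 0.8167 L/s.
Equation of motion (constant flow): PIP = Vt/C + R·V̇ + PEEP.
PIP = 455/56.9 + 22.0×0.8167 + 4 = 7.996 + 17.967 + 4 = 29.963 cmH2O.

30.0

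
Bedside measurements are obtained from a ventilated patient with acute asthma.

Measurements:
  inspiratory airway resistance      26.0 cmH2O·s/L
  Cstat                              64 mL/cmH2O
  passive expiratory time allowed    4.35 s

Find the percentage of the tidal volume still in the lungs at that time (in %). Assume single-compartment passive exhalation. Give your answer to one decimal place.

7.3

τ = R × C = 26.0 × 64 mL/cmH2O = 26.0 × 0.064 L/cmH2O = 1.664 s.
Passive exhalation: V(t)/V₀ = e^(−t/τ) = e^(−4.35/1.664) = 0.07323.
Fraction remaining = 0.07323 → 7.323%.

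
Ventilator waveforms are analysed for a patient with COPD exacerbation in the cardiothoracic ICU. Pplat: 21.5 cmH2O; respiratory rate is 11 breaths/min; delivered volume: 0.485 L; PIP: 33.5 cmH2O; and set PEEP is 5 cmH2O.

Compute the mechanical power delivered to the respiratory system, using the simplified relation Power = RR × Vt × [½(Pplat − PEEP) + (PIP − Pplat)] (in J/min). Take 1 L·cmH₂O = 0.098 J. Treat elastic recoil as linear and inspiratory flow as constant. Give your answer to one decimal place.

Per-breath work = Vt × [½(Pplat−PEEP) + (PIP−Pplat)] = 0.485 × [0.5×16.5 + 12.0] = 0.485 × 20.25 = 9.821 L·cmH2O.
Power = 11 × 9.821 = 108.03 L·cmH2O/min.
× 0.098 J/(L·cmH2O) → 10.587 J/min.

10.6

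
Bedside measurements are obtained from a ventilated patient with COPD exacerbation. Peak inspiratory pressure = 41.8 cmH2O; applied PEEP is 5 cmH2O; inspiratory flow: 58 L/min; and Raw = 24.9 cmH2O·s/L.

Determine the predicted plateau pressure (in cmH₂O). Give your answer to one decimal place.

17.7

Flow: 58 L/min ÷ 60 = 0.9667 L/s.
Pplat = PIP − Raw × flow = 41.8 − 24.9 × 0.9667 = 41.8 − 24.071 = 17.729 cmH2O.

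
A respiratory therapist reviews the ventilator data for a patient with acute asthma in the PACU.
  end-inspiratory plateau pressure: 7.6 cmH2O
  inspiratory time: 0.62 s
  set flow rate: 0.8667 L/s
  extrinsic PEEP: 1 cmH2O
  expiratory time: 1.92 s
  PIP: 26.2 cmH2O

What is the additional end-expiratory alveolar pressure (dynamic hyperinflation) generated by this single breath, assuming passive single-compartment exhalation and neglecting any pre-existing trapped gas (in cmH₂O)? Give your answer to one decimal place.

2.2

Vt = flow × Ti = 0.8667 L/s × 0.62 s × 1000 mL/L = 537.35 mL.
R = (PIP − Pplat)/V̇ = (26.2 − 7.6) / 0.8667 = 18.6/0.8667 = 21.461 cmH2O·s/L.
C = Vt/(Pplat − PEEP) = 537.35 / (7.6 − 1) = 537.35/6.6 = 81.417 mL/cmH2O.
τ = R × C = 21.461 × 0.08142 L/cmH2O = 1.747 s.
Fraction remaining = e^(−Te/τ) = e^(−1.92/1.747) = 0.3332; trapped volume = 537.35 × 0.3332 = 179.05 mL.
Additional alveolar pressure from trapping ≈ V_trapped / C = 179.05 / 81.417 = 2.199 cmH2O.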